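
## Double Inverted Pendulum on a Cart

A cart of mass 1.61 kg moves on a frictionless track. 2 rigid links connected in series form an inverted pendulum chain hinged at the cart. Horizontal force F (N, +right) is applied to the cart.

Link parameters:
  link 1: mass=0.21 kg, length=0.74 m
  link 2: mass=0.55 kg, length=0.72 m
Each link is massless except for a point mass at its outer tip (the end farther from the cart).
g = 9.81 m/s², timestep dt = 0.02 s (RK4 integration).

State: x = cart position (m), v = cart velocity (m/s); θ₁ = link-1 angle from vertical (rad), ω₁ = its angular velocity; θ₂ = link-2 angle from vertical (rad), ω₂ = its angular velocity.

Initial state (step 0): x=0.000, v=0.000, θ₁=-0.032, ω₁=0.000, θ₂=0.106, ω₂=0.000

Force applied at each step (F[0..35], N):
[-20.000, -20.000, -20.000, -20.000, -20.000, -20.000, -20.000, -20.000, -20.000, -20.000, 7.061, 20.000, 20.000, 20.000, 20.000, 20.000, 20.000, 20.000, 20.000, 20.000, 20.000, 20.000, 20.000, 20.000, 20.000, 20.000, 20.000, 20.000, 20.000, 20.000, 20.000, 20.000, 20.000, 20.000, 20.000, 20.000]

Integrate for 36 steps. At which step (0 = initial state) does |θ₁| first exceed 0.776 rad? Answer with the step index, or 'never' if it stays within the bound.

apply F[0]=-20.000 → step 1: x=-0.002, v=-0.246, θ₁=-0.030, ω₁=0.230, θ₂=0.107, ω₂=0.134
apply F[1]=-20.000 → step 2: x=-0.010, v=-0.492, θ₁=-0.023, ω₁=0.465, θ₂=0.111, ω₂=0.264
apply F[2]=-20.000 → step 3: x=-0.022, v=-0.739, θ₁=-0.011, ω₁=0.708, θ₂=0.118, ω₂=0.386
apply F[3]=-20.000 → step 4: x=-0.039, v=-0.987, θ₁=0.006, ω₁=0.966, θ₂=0.127, ω₂=0.498
apply F[4]=-20.000 → step 5: x=-0.062, v=-1.236, θ₁=0.028, ω₁=1.241, θ₂=0.138, ω₂=0.594
apply F[5]=-20.000 → step 6: x=-0.089, v=-1.488, θ₁=0.055, ω₁=1.538, θ₂=0.150, ω₂=0.671
apply F[6]=-20.000 → step 7: x=-0.121, v=-1.740, θ₁=0.089, ω₁=1.859, θ₂=0.164, ω₂=0.725
apply F[7]=-20.000 → step 8: x=-0.158, v=-1.994, θ₁=0.130, ω₁=2.207, θ₂=0.179, ω₂=0.757
apply F[8]=-20.000 → step 9: x=-0.201, v=-2.247, θ₁=0.178, ω₁=2.578, θ₂=0.194, ω₂=0.768
apply F[9]=-20.000 → step 10: x=-0.248, v=-2.497, θ₁=0.233, ω₁=2.962, θ₂=0.210, ω₂=0.769
apply F[10]=+7.061 → step 11: x=-0.297, v=-2.419, θ₁=0.292, ω₁=2.940, θ₂=0.225, ω₂=0.752
apply F[11]=+20.000 → step 12: x=-0.344, v=-2.190, θ₁=0.349, ω₁=2.770, θ₂=0.240, ω₂=0.694
apply F[12]=+20.000 → step 13: x=-0.385, v=-1.967, θ₁=0.403, ω₁=2.653, θ₂=0.253, ω₂=0.599
apply F[13]=+20.000 → step 14: x=-0.422, v=-1.748, θ₁=0.456, ω₁=2.585, θ₂=0.263, ω₂=0.467
apply F[14]=+20.000 → step 15: x=-0.455, v=-1.534, θ₁=0.507, ω₁=2.565, θ₂=0.271, ω₂=0.302
apply F[15]=+20.000 → step 16: x=-0.484, v=-1.322, θ₁=0.558, ω₁=2.586, θ₂=0.275, ω₂=0.106
apply F[16]=+20.000 → step 17: x=-0.508, v=-1.111, θ₁=0.611, ω₁=2.642, θ₂=0.275, ω₂=-0.114
apply F[17]=+20.000 → step 18: x=-0.528, v=-0.899, θ₁=0.664, ω₁=2.726, θ₂=0.271, ω₂=-0.351
apply F[18]=+20.000 → step 19: x=-0.544, v=-0.687, θ₁=0.720, ω₁=2.829, θ₂=0.261, ω₂=-0.595
apply F[19]=+20.000 → step 20: x=-0.555, v=-0.471, θ₁=0.778, ω₁=2.943, θ₂=0.247, ω₂=-0.839
apply F[20]=+20.000 → step 21: x=-0.563, v=-0.252, θ₁=0.838, ω₁=3.062, θ₂=0.228, ω₂=-1.073
apply F[21]=+20.000 → step 22: x=-0.566, v=-0.029, θ₁=0.900, ω₁=3.180, θ₂=0.204, ω₂=-1.292
apply F[22]=+20.000 → step 23: x=-0.564, v=0.197, θ₁=0.965, ω₁=3.296, θ₂=0.176, ω₂=-1.490
apply F[23]=+20.000 → step 24: x=-0.558, v=0.427, θ₁=1.032, ω₁=3.407, θ₂=0.144, ω₂=-1.667
apply F[24]=+20.000 → step 25: x=-0.547, v=0.659, θ₁=1.101, ω₁=3.517, θ₂=0.110, ω₂=-1.820
apply F[25]=+20.000 → step 26: x=-0.531, v=0.895, θ₁=1.173, ω₁=3.626, θ₂=0.072, ω₂=-1.951
apply F[26]=+20.000 → step 27: x=-0.511, v=1.133, θ₁=1.246, ω₁=3.739, θ₂=0.032, ω₂=-2.058
apply F[27]=+20.000 → step 28: x=-0.486, v=1.374, θ₁=1.322, ω₁=3.859, θ₂=-0.010, ω₂=-2.142
apply F[28]=+20.000 → step 29: x=-0.456, v=1.617, θ₁=1.401, ω₁=3.992, θ₂=-0.054, ω₂=-2.201
apply F[29]=+20.000 → step 30: x=-0.421, v=1.862, θ₁=1.482, ω₁=4.144, θ₂=-0.098, ω₂=-2.231
apply F[30]=+20.000 → step 31: x=-0.382, v=2.111, θ₁=1.567, ω₁=4.324, θ₂=-0.143, ω₂=-2.226
apply F[31]=+20.000 → step 32: x=-0.337, v=2.364, θ₁=1.655, ω₁=4.543, θ₂=-0.187, ω₂=-2.177
apply F[32]=+20.000 → step 33: x=-0.287, v=2.624, θ₁=1.749, ω₁=4.817, θ₂=-0.230, ω₂=-2.068
apply F[33]=+20.000 → step 34: x=-0.232, v=2.892, θ₁=1.848, ω₁=5.171, θ₂=-0.269, ω₂=-1.875
apply F[34]=+20.000 → step 35: x=-0.171, v=3.175, θ₁=1.956, ω₁=5.640, θ₂=-0.304, ω₂=-1.562
apply F[35]=+20.000 → step 36: x=-0.105, v=3.481, θ₁=2.075, ω₁=6.277, θ₂=-0.330, ω₂=-1.073
|θ₁| = 0.778 > 0.776 first at step 20.

Answer: 20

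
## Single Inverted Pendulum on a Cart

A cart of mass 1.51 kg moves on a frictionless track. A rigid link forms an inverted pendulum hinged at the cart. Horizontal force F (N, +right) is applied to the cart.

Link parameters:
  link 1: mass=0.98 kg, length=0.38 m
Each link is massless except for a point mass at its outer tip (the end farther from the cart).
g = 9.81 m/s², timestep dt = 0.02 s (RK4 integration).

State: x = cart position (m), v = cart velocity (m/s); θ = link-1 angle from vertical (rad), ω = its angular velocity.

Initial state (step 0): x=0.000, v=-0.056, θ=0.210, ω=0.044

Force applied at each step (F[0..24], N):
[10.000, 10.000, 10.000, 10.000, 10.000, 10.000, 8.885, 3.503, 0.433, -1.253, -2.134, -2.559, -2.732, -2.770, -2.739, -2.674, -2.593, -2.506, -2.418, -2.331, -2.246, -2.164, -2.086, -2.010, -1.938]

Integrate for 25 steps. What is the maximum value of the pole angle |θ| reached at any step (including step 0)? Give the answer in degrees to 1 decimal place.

Answer: 12.0°

Derivation:
apply F[0]=+10.000 → step 1: x=-0.000, v=0.048, θ=0.209, ω=-0.115
apply F[1]=+10.000 → step 2: x=0.002, v=0.152, θ=0.205, ω=-0.276
apply F[2]=+10.000 → step 3: x=0.006, v=0.256, θ=0.198, ω=-0.443
apply F[3]=+10.000 → step 4: x=0.012, v=0.363, θ=0.188, ω=-0.618
apply F[4]=+10.000 → step 5: x=0.020, v=0.471, θ=0.173, ω=-0.805
apply F[5]=+10.000 → step 6: x=0.031, v=0.581, θ=0.155, ω=-1.007
apply F[6]=+8.885 → step 7: x=0.044, v=0.680, θ=0.133, ω=-1.191
apply F[7]=+3.503 → step 8: x=0.058, v=0.712, θ=0.109, ω=-1.211
apply F[8]=+0.433 → step 9: x=0.072, v=0.706, θ=0.086, ω=-1.145
apply F[9]=-1.253 → step 10: x=0.086, v=0.680, θ=0.064, ω=-1.040
apply F[10]=-2.134 → step 11: x=0.099, v=0.646, θ=0.044, ω=-0.920
apply F[11]=-2.559 → step 12: x=0.111, v=0.607, θ=0.027, ω=-0.801
apply F[12]=-2.732 → step 13: x=0.123, v=0.569, θ=0.012, ω=-0.689
apply F[13]=-2.770 → step 14: x=0.134, v=0.531, θ=-0.000, ω=-0.588
apply F[14]=-2.739 → step 15: x=0.144, v=0.496, θ=-0.011, ω=-0.498
apply F[15]=-2.674 → step 16: x=0.154, v=0.462, θ=-0.020, ω=-0.418
apply F[16]=-2.593 → step 17: x=0.163, v=0.431, θ=-0.028, ω=-0.348
apply F[17]=-2.506 → step 18: x=0.171, v=0.402, θ=-0.034, ω=-0.288
apply F[18]=-2.418 → step 19: x=0.179, v=0.375, θ=-0.040, ω=-0.235
apply F[19]=-2.331 → step 20: x=0.186, v=0.349, θ=-0.044, ω=-0.189
apply F[20]=-2.246 → step 21: x=0.193, v=0.325, θ=-0.047, ω=-0.150
apply F[21]=-2.164 → step 22: x=0.199, v=0.303, θ=-0.050, ω=-0.116
apply F[22]=-2.086 → step 23: x=0.205, v=0.282, θ=-0.052, ω=-0.087
apply F[23]=-2.010 → step 24: x=0.211, v=0.262, θ=-0.053, ω=-0.062
apply F[24]=-1.938 → step 25: x=0.216, v=0.243, θ=-0.054, ω=-0.040
Max |angle| over trajectory = 0.210 rad = 12.0°.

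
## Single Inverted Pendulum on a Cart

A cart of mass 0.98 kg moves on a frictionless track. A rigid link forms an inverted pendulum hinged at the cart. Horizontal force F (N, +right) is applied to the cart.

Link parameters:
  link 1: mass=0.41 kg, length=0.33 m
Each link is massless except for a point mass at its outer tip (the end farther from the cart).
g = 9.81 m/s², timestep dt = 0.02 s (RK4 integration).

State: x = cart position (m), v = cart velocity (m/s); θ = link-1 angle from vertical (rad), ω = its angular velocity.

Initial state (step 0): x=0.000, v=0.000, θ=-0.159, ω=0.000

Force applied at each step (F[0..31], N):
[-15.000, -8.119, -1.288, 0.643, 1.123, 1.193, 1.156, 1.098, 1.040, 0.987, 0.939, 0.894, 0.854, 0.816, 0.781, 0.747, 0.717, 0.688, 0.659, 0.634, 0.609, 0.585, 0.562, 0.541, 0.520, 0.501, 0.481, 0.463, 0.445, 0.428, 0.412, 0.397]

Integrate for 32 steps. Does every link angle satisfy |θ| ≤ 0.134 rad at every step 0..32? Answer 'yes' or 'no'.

Answer: no

Derivation:
apply F[0]=-15.000 → step 1: x=-0.003, v=-0.291, θ=-0.151, ω=0.777
apply F[1]=-8.119 → step 2: x=-0.010, v=-0.444, θ=-0.132, ω=1.153
apply F[2]=-1.288 → step 3: x=-0.019, v=-0.461, θ=-0.109, ω=1.132
apply F[3]=+0.643 → step 4: x=-0.028, v=-0.440, θ=-0.088, ω=1.011
apply F[4]=+1.123 → step 5: x=-0.037, v=-0.411, θ=-0.069, ω=0.877
apply F[5]=+1.193 → step 6: x=-0.045, v=-0.382, θ=-0.053, ω=0.753
apply F[6]=+1.156 → step 7: x=-0.052, v=-0.355, θ=-0.039, ω=0.643
apply F[7]=+1.098 → step 8: x=-0.059, v=-0.329, θ=-0.027, ω=0.548
apply F[8]=+1.040 → step 9: x=-0.065, v=-0.307, θ=-0.017, ω=0.466
apply F[9]=+0.987 → step 10: x=-0.071, v=-0.285, θ=-0.008, ω=0.394
apply F[10]=+0.939 → step 11: x=-0.077, v=-0.266, θ=-0.001, ω=0.333
apply F[11]=+0.894 → step 12: x=-0.082, v=-0.248, θ=0.005, ω=0.279
apply F[12]=+0.854 → step 13: x=-0.087, v=-0.231, θ=0.010, ω=0.233
apply F[13]=+0.816 → step 14: x=-0.091, v=-0.215, θ=0.015, ω=0.193
apply F[14]=+0.781 → step 15: x=-0.095, v=-0.201, θ=0.018, ω=0.159
apply F[15]=+0.747 → step 16: x=-0.099, v=-0.187, θ=0.021, ω=0.129
apply F[16]=+0.717 → step 17: x=-0.103, v=-0.174, θ=0.023, ω=0.104
apply F[17]=+0.688 → step 18: x=-0.106, v=-0.162, θ=0.025, ω=0.082
apply F[18]=+0.659 → step 19: x=-0.109, v=-0.151, θ=0.027, ω=0.063
apply F[19]=+0.634 → step 20: x=-0.112, v=-0.140, θ=0.028, ω=0.046
apply F[20]=+0.609 → step 21: x=-0.115, v=-0.130, θ=0.029, ω=0.033
apply F[21]=+0.585 → step 22: x=-0.117, v=-0.121, θ=0.029, ω=0.021
apply F[22]=+0.562 → step 23: x=-0.120, v=-0.112, θ=0.029, ω=0.011
apply F[23]=+0.541 → step 24: x=-0.122, v=-0.103, θ=0.030, ω=0.002
apply F[24]=+0.520 → step 25: x=-0.124, v=-0.095, θ=0.029, ω=-0.005
apply F[25]=+0.501 → step 26: x=-0.126, v=-0.087, θ=0.029, ω=-0.011
apply F[26]=+0.481 → step 27: x=-0.127, v=-0.080, θ=0.029, ω=-0.017
apply F[27]=+0.463 → step 28: x=-0.129, v=-0.072, θ=0.029, ω=-0.021
apply F[28]=+0.445 → step 29: x=-0.130, v=-0.066, θ=0.028, ω=-0.024
apply F[29]=+0.428 → step 30: x=-0.131, v=-0.059, θ=0.028, ω=-0.027
apply F[30]=+0.412 → step 31: x=-0.133, v=-0.053, θ=0.027, ω=-0.030
apply F[31]=+0.397 → step 32: x=-0.134, v=-0.047, θ=0.027, ω=-0.032
Max |angle| over trajectory = 0.159 rad; bound = 0.134 → exceeded.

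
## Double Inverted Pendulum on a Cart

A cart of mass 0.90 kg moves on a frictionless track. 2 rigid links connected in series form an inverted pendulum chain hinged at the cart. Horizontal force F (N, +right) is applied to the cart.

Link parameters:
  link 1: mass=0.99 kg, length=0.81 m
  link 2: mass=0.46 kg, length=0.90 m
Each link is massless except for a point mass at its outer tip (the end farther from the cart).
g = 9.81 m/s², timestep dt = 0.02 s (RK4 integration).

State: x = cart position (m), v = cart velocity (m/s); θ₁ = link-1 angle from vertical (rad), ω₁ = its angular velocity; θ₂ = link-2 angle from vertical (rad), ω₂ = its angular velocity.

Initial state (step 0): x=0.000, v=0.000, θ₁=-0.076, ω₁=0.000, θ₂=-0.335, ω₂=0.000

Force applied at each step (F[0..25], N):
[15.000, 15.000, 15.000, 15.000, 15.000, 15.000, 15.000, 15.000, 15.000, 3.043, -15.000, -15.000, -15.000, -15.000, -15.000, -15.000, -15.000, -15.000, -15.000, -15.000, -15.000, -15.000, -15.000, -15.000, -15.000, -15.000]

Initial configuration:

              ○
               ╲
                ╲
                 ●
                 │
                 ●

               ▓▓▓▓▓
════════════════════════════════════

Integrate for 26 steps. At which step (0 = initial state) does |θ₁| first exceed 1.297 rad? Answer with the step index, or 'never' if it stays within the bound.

apply F[0]=+15.000 → step 1: x=0.004, v=0.354, θ₁=-0.080, ω₁=-0.431, θ₂=-0.336, ω₂=-0.067
apply F[1]=+15.000 → step 2: x=0.014, v=0.708, θ₁=-0.093, ω₁=-0.867, θ₂=-0.338, ω₂=-0.129
apply F[2]=+15.000 → step 3: x=0.032, v=1.064, θ₁=-0.115, ω₁=-1.311, θ₂=-0.341, ω₂=-0.181
apply F[3]=+15.000 → step 4: x=0.057, v=1.420, θ₁=-0.146, ω₁=-1.765, θ₂=-0.345, ω₂=-0.218
apply F[4]=+15.000 → step 5: x=0.089, v=1.771, θ₁=-0.186, ω₁=-2.226, θ₂=-0.349, ω₂=-0.239
apply F[5]=+15.000 → step 6: x=0.127, v=2.112, θ₁=-0.235, ω₁=-2.685, θ₂=-0.354, ω₂=-0.244
apply F[6]=+15.000 → step 7: x=0.173, v=2.431, θ₁=-0.293, ω₁=-3.131, θ₂=-0.359, ω₂=-0.240
apply F[7]=+15.000 → step 8: x=0.225, v=2.719, θ₁=-0.360, ω₁=-3.547, θ₂=-0.364, ω₂=-0.235
apply F[8]=+15.000 → step 9: x=0.281, v=2.965, θ₁=-0.435, ω₁=-3.918, θ₂=-0.369, ω₂=-0.243
apply F[9]=+3.043 → step 10: x=0.341, v=2.971, θ₁=-0.514, ω₁=-4.030, θ₂=-0.374, ω₂=-0.257
apply F[10]=-15.000 → step 11: x=0.397, v=2.689, θ₁=-0.593, ω₁=-3.868, θ₂=-0.379, ω₂=-0.239
apply F[11]=-15.000 → step 12: x=0.449, v=2.428, θ₁=-0.669, ω₁=-3.760, θ₂=-0.383, ω₂=-0.209
apply F[12]=-15.000 → step 13: x=0.495, v=2.179, θ₁=-0.744, ω₁=-3.698, θ₂=-0.387, ω₂=-0.167
apply F[13]=-15.000 → step 14: x=0.536, v=1.940, θ₁=-0.817, ω₁=-3.675, θ₂=-0.390, ω₂=-0.115
apply F[14]=-15.000 → step 15: x=0.572, v=1.704, θ₁=-0.891, ω₁=-3.684, θ₂=-0.391, ω₂=-0.057
apply F[15]=-15.000 → step 16: x=0.604, v=1.468, θ₁=-0.965, ω₁=-3.722, θ₂=-0.392, ω₂=0.006
apply F[16]=-15.000 → step 17: x=0.631, v=1.228, θ₁=-1.040, ω₁=-3.786, θ₂=-0.391, ω₂=0.070
apply F[17]=-15.000 → step 18: x=0.653, v=0.981, θ₁=-1.116, ω₁=-3.872, θ₂=-0.389, ω₂=0.133
apply F[18]=-15.000 → step 19: x=0.670, v=0.725, θ₁=-1.195, ω₁=-3.981, θ₂=-0.386, ω₂=0.192
apply F[19]=-15.000 → step 20: x=0.682, v=0.456, θ₁=-1.276, ω₁=-4.112, θ₂=-0.381, ω₂=0.244
apply F[20]=-15.000 → step 21: x=0.688, v=0.171, θ₁=-1.360, ω₁=-4.267, θ₂=-0.376, ω₂=0.284
apply F[21]=-15.000 → step 22: x=0.689, v=-0.133, θ₁=-1.447, ω₁=-4.447, θ₂=-0.370, ω₂=0.310
apply F[22]=-15.000 → step 23: x=0.683, v=-0.460, θ₁=-1.538, ω₁=-4.657, θ₂=-0.364, ω₂=0.316
apply F[23]=-15.000 → step 24: x=0.670, v=-0.814, θ₁=-1.633, ω₁=-4.903, θ₂=-0.358, ω₂=0.296
apply F[24]=-15.000 → step 25: x=0.650, v=-1.202, θ₁=-1.734, ω₁=-5.193, θ₂=-0.352, ω₂=0.242
apply F[25]=-15.000 → step 26: x=0.622, v=-1.631, θ₁=-1.841, ω₁=-5.539, θ₂=-0.348, ω₂=0.144
|θ₁| = 1.360 > 1.297 first at step 21.

Answer: 21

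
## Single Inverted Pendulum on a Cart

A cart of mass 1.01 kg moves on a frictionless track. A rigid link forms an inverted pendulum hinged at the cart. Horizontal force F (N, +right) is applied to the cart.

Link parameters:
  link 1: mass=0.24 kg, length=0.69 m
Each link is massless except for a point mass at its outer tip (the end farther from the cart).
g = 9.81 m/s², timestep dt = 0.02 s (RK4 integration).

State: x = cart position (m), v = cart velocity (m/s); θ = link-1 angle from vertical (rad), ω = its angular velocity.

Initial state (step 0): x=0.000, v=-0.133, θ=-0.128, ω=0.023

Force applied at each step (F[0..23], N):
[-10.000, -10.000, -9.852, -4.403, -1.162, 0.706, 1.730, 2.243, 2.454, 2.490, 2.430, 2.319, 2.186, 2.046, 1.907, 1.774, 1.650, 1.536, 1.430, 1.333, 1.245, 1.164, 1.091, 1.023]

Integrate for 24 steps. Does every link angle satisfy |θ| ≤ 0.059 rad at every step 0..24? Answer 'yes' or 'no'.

apply F[0]=-10.000 → step 1: x=-0.005, v=-0.324, θ=-0.125, ω=0.262
apply F[1]=-10.000 → step 2: x=-0.013, v=-0.516, θ=-0.117, ω=0.504
apply F[2]=-9.852 → step 3: x=-0.025, v=-0.706, θ=-0.105, ω=0.745
apply F[3]=-4.403 → step 4: x=-0.040, v=-0.788, θ=-0.089, ω=0.837
apply F[4]=-1.162 → step 5: x=-0.056, v=-0.808, θ=-0.072, ω=0.842
apply F[5]=+0.706 → step 6: x=-0.072, v=-0.791, θ=-0.056, ω=0.799
apply F[6]=+1.730 → step 7: x=-0.088, v=-0.755, θ=-0.041, ω=0.733
apply F[7]=+2.243 → step 8: x=-0.102, v=-0.709, θ=-0.027, ω=0.657
apply F[8]=+2.454 → step 9: x=-0.116, v=-0.659, θ=-0.015, ω=0.579
apply F[9]=+2.490 → step 10: x=-0.129, v=-0.609, θ=-0.004, ω=0.504
apply F[10]=+2.430 → step 11: x=-0.140, v=-0.561, θ=0.006, ω=0.435
apply F[11]=+2.319 → step 12: x=-0.151, v=-0.516, θ=0.014, ω=0.372
apply F[12]=+2.186 → step 13: x=-0.161, v=-0.473, θ=0.021, ω=0.315
apply F[13]=+2.046 → step 14: x=-0.170, v=-0.434, θ=0.026, ω=0.265
apply F[14]=+1.907 → step 15: x=-0.178, v=-0.398, θ=0.031, ω=0.220
apply F[15]=+1.774 → step 16: x=-0.186, v=-0.364, θ=0.035, ω=0.181
apply F[16]=+1.650 → step 17: x=-0.193, v=-0.333, θ=0.039, ω=0.147
apply F[17]=+1.536 → step 18: x=-0.199, v=-0.305, θ=0.041, ω=0.117
apply F[18]=+1.430 → step 19: x=-0.205, v=-0.278, θ=0.043, ω=0.091
apply F[19]=+1.333 → step 20: x=-0.210, v=-0.254, θ=0.045, ω=0.068
apply F[20]=+1.245 → step 21: x=-0.215, v=-0.231, θ=0.046, ω=0.048
apply F[21]=+1.164 → step 22: x=-0.220, v=-0.211, θ=0.047, ω=0.031
apply F[22]=+1.091 → step 23: x=-0.224, v=-0.191, θ=0.047, ω=0.017
apply F[23]=+1.023 → step 24: x=-0.227, v=-0.173, θ=0.048, ω=0.004
Max |angle| over trajectory = 0.128 rad; bound = 0.059 → exceeded.

Answer: no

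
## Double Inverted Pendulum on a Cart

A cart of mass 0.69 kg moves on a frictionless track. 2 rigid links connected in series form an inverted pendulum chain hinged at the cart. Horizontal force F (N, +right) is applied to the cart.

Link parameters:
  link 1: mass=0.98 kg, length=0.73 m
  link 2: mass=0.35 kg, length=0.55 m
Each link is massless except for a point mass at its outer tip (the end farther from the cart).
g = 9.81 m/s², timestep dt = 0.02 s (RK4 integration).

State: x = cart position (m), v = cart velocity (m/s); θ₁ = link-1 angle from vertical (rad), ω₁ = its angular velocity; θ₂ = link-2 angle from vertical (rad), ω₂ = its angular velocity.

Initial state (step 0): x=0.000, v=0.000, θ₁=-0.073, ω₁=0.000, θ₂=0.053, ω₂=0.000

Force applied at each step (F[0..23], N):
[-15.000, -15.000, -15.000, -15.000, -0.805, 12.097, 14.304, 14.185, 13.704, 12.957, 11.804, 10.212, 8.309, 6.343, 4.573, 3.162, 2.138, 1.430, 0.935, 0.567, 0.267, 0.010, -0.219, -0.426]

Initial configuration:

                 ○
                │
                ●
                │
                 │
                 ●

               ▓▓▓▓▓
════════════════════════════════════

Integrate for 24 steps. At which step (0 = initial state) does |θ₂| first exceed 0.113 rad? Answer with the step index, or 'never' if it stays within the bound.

apply F[0]=-15.000 → step 1: x=-0.004, v=-0.404, θ₁=-0.068, ω₁=0.520, θ₂=0.054, ω₂=0.068
apply F[1]=-15.000 → step 2: x=-0.016, v=-0.814, θ₁=-0.052, ω₁=1.052, θ₂=0.056, ω₂=0.128
apply F[2]=-15.000 → step 3: x=-0.037, v=-1.235, θ₁=-0.026, ω₁=1.608, θ₂=0.059, ω₂=0.172
apply F[3]=-15.000 → step 4: x=-0.066, v=-1.667, θ₁=0.012, ω₁=2.194, θ₂=0.062, ω₂=0.197
apply F[4]=-0.805 → step 5: x=-0.099, v=-1.699, θ₁=0.057, ω₁=2.244, θ₂=0.066, ω₂=0.206
apply F[5]=+12.097 → step 6: x=-0.130, v=-1.372, θ₁=0.097, ω₁=1.820, θ₂=0.071, ω₂=0.202
apply F[6]=+14.304 → step 7: x=-0.154, v=-1.002, θ₁=0.129, ω₁=1.350, θ₂=0.074, ω₂=0.182
apply F[7]=+14.185 → step 8: x=-0.170, v=-0.651, θ₁=0.152, ω₁=0.920, θ₂=0.078, ω₂=0.146
apply F[8]=+13.704 → step 9: x=-0.180, v=-0.327, θ₁=0.166, ω₁=0.533, θ₂=0.080, ω₂=0.099
apply F[9]=+12.957 → step 10: x=-0.184, v=-0.030, θ₁=0.173, ω₁=0.188, θ₂=0.082, ω₂=0.046
apply F[10]=+11.804 → step 11: x=-0.181, v=0.233, θ₁=0.174, ω₁=-0.109, θ₂=0.082, ω₂=-0.008
apply F[11]=+10.212 → step 12: x=-0.175, v=0.453, θ₁=0.170, ω₁=-0.350, θ₂=0.081, ω₂=-0.059
apply F[12]=+8.309 → step 13: x=-0.164, v=0.625, θ₁=0.161, ω₁=-0.528, θ₂=0.080, ω₂=-0.105
apply F[13]=+6.343 → step 14: x=-0.150, v=0.747, θ₁=0.149, ω₁=-0.644, θ₂=0.077, ω₂=-0.144
apply F[14]=+4.573 → step 15: x=-0.134, v=0.825, θ₁=0.136, ω₁=-0.706, θ₂=0.074, ω₂=-0.177
apply F[15]=+3.162 → step 16: x=-0.118, v=0.869, θ₁=0.121, ω₁=-0.726, θ₂=0.070, ω₂=-0.203
apply F[16]=+2.138 → step 17: x=-0.100, v=0.890, θ₁=0.107, ω₁=-0.719, θ₂=0.066, ω₂=-0.225
apply F[17]=+1.430 → step 18: x=-0.082, v=0.895, θ₁=0.093, ω₁=-0.697, θ₂=0.061, ω₂=-0.241
apply F[18]=+0.935 → step 19: x=-0.064, v=0.891, θ₁=0.079, ω₁=-0.666, θ₂=0.056, ω₂=-0.254
apply F[19]=+0.567 → step 20: x=-0.047, v=0.881, θ₁=0.066, ω₁=-0.631, θ₂=0.051, ω₂=-0.263
apply F[20]=+0.267 → step 21: x=-0.029, v=0.867, θ₁=0.054, ω₁=-0.594, θ₂=0.046, ω₂=-0.268
apply F[21]=+0.010 → step 22: x=-0.012, v=0.850, θ₁=0.042, ω₁=-0.557, θ₂=0.040, ω₂=-0.270
apply F[22]=-0.219 → step 23: x=0.005, v=0.830, θ₁=0.032, ω₁=-0.520, θ₂=0.035, ω₂=-0.270
apply F[23]=-0.426 → step 24: x=0.021, v=0.808, θ₁=0.022, ω₁=-0.483, θ₂=0.030, ω₂=-0.267
max |θ₂| = 0.082 ≤ 0.113 over all 25 states.

Answer: never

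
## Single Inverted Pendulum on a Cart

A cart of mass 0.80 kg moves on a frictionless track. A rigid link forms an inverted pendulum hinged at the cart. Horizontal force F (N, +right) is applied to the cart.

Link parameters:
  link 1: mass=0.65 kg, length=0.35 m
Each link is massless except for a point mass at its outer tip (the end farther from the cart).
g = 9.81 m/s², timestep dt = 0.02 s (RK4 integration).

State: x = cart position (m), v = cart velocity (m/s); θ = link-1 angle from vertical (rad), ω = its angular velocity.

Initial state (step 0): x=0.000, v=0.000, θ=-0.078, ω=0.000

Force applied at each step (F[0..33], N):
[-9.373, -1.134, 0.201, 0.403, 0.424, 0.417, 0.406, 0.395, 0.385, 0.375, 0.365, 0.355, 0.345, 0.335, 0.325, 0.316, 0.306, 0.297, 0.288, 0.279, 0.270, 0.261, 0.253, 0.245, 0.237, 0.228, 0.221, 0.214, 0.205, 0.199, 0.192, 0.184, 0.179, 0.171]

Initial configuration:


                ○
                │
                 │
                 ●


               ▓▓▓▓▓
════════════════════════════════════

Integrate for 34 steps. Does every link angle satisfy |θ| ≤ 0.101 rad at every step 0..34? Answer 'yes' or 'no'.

apply F[0]=-9.373 → step 1: x=-0.002, v=-0.221, θ=-0.072, ω=0.588
apply F[1]=-1.134 → step 2: x=-0.007, v=-0.239, θ=-0.060, ω=0.602
apply F[2]=+0.201 → step 3: x=-0.011, v=-0.226, θ=-0.049, ω=0.532
apply F[3]=+0.403 → step 4: x=-0.016, v=-0.209, θ=-0.039, ω=0.459
apply F[4]=+0.424 → step 5: x=-0.020, v=-0.193, θ=-0.031, ω=0.394
apply F[5]=+0.417 → step 6: x=-0.024, v=-0.178, θ=-0.023, ω=0.337
apply F[6]=+0.406 → step 7: x=-0.027, v=-0.165, θ=-0.017, ω=0.288
apply F[7]=+0.395 → step 8: x=-0.030, v=-0.152, θ=-0.012, ω=0.245
apply F[8]=+0.385 → step 9: x=-0.033, v=-0.141, θ=-0.007, ω=0.208
apply F[9]=+0.375 → step 10: x=-0.036, v=-0.131, θ=-0.003, ω=0.176
apply F[10]=+0.365 → step 11: x=-0.038, v=-0.122, θ=-0.000, ω=0.149
apply F[11]=+0.355 → step 12: x=-0.041, v=-0.113, θ=0.003, ω=0.125
apply F[12]=+0.345 → step 13: x=-0.043, v=-0.105, θ=0.005, ω=0.104
apply F[13]=+0.335 → step 14: x=-0.045, v=-0.098, θ=0.007, ω=0.086
apply F[14]=+0.325 → step 15: x=-0.047, v=-0.091, θ=0.008, ω=0.071
apply F[15]=+0.316 → step 16: x=-0.048, v=-0.084, θ=0.010, ω=0.057
apply F[16]=+0.306 → step 17: x=-0.050, v=-0.078, θ=0.011, ω=0.046
apply F[17]=+0.297 → step 18: x=-0.052, v=-0.073, θ=0.012, ω=0.036
apply F[18]=+0.288 → step 19: x=-0.053, v=-0.067, θ=0.012, ω=0.028
apply F[19]=+0.279 → step 20: x=-0.054, v=-0.062, θ=0.013, ω=0.020
apply F[20]=+0.270 → step 21: x=-0.056, v=-0.058, θ=0.013, ω=0.014
apply F[21]=+0.261 → step 22: x=-0.057, v=-0.053, θ=0.013, ω=0.009
apply F[22]=+0.253 → step 23: x=-0.058, v=-0.049, θ=0.013, ω=0.004
apply F[23]=+0.245 → step 24: x=-0.059, v=-0.045, θ=0.013, ω=0.000
apply F[24]=+0.237 → step 25: x=-0.059, v=-0.041, θ=0.013, ω=-0.003
apply F[25]=+0.228 → step 26: x=-0.060, v=-0.038, θ=0.013, ω=-0.006
apply F[26]=+0.221 → step 27: x=-0.061, v=-0.034, θ=0.013, ω=-0.008
apply F[27]=+0.214 → step 28: x=-0.062, v=-0.031, θ=0.013, ω=-0.010
apply F[28]=+0.205 → step 29: x=-0.062, v=-0.028, θ=0.013, ω=-0.011
apply F[29]=+0.199 → step 30: x=-0.063, v=-0.025, θ=0.013, ω=-0.013
apply F[30]=+0.192 → step 31: x=-0.063, v=-0.022, θ=0.012, ω=-0.014
apply F[31]=+0.184 → step 32: x=-0.064, v=-0.020, θ=0.012, ω=-0.014
apply F[32]=+0.179 → step 33: x=-0.064, v=-0.017, θ=0.012, ω=-0.015
apply F[33]=+0.171 → step 34: x=-0.064, v=-0.015, θ=0.011, ω=-0.016
Max |angle| over trajectory = 0.078 rad; bound = 0.101 → within bound.

Answer: yes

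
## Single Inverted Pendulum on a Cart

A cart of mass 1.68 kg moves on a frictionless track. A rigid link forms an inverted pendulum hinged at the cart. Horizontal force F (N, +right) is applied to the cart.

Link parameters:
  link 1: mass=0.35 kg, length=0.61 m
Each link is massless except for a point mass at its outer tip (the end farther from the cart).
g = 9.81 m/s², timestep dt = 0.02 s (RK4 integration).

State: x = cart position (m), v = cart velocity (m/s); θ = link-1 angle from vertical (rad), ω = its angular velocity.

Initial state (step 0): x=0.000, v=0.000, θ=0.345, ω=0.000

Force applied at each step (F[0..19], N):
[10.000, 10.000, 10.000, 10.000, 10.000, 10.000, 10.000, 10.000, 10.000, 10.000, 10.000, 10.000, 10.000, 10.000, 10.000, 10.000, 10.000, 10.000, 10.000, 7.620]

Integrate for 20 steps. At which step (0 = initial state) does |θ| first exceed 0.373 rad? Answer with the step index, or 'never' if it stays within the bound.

apply F[0]=+10.000 → step 1: x=0.001, v=0.104, θ=0.344, ω=-0.051
apply F[1]=+10.000 → step 2: x=0.004, v=0.207, θ=0.343, ω=-0.103
apply F[2]=+10.000 → step 3: x=0.009, v=0.311, θ=0.340, ω=-0.155
apply F[3]=+10.000 → step 4: x=0.017, v=0.415, θ=0.337, ω=-0.209
apply F[4]=+10.000 → step 5: x=0.026, v=0.519, θ=0.332, ω=-0.264
apply F[5]=+10.000 → step 6: x=0.037, v=0.623, θ=0.326, ω=-0.322
apply F[6]=+10.000 → step 7: x=0.051, v=0.728, θ=0.319, ω=-0.383
apply F[7]=+10.000 → step 8: x=0.066, v=0.833, θ=0.311, ω=-0.447
apply F[8]=+10.000 → step 9: x=0.084, v=0.938, θ=0.301, ω=-0.515
apply F[9]=+10.000 → step 10: x=0.104, v=1.044, θ=0.290, ω=-0.587
apply F[10]=+10.000 → step 11: x=0.126, v=1.151, θ=0.278, ω=-0.665
apply F[11]=+10.000 → step 12: x=0.150, v=1.258, θ=0.264, ω=-0.748
apply F[12]=+10.000 → step 13: x=0.176, v=1.366, θ=0.248, ω=-0.838
apply F[13]=+10.000 → step 14: x=0.205, v=1.475, θ=0.230, ω=-0.936
apply F[14]=+10.000 → step 15: x=0.235, v=1.585, θ=0.210, ω=-1.041
apply F[15]=+10.000 → step 16: x=0.268, v=1.696, θ=0.188, ω=-1.155
apply F[16]=+10.000 → step 17: x=0.303, v=1.808, θ=0.164, ω=-1.280
apply F[17]=+10.000 → step 18: x=0.340, v=1.921, θ=0.137, ω=-1.415
apply F[18]=+10.000 → step 19: x=0.380, v=2.035, θ=0.107, ω=-1.561
apply F[19]=+7.620 → step 20: x=0.422, v=2.123, θ=0.075, ω=-1.675
max |θ| = 0.345 ≤ 0.373 over all 21 states.

Answer: never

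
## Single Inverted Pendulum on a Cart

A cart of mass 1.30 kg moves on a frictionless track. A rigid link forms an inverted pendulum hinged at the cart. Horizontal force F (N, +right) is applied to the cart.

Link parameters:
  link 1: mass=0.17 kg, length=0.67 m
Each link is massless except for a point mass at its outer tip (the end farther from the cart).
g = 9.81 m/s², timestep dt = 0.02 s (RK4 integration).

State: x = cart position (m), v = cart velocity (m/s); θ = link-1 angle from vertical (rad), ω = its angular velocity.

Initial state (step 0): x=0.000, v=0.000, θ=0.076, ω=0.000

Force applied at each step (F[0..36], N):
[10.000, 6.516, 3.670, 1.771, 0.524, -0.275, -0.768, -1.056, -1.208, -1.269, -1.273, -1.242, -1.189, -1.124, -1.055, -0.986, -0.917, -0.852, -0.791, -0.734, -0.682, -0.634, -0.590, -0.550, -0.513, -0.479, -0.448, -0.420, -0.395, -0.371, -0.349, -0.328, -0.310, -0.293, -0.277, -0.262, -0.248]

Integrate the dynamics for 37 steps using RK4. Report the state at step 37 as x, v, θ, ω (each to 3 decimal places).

apply F[0]=+10.000 → step 1: x=0.002, v=0.152, θ=0.074, ω=-0.204
apply F[1]=+6.516 → step 2: x=0.006, v=0.250, θ=0.069, ω=-0.329
apply F[2]=+3.670 → step 3: x=0.011, v=0.305, θ=0.061, ω=-0.392
apply F[3]=+1.771 → step 4: x=0.017, v=0.331, θ=0.053, ω=-0.414
apply F[4]=+0.524 → step 5: x=0.024, v=0.338, θ=0.045, ω=-0.409
apply F[5]=-0.275 → step 6: x=0.031, v=0.332, θ=0.037, ω=-0.389
apply F[6]=-0.768 → step 7: x=0.037, v=0.320, θ=0.030, ω=-0.361
apply F[7]=-1.056 → step 8: x=0.044, v=0.303, θ=0.023, ω=-0.328
apply F[8]=-1.208 → step 9: x=0.049, v=0.284, θ=0.017, ω=-0.294
apply F[9]=-1.269 → step 10: x=0.055, v=0.264, θ=0.011, ω=-0.260
apply F[10]=-1.273 → step 11: x=0.060, v=0.244, θ=0.006, ω=-0.228
apply F[11]=-1.242 → step 12: x=0.065, v=0.225, θ=0.002, ω=-0.198
apply F[12]=-1.189 → step 13: x=0.069, v=0.206, θ=-0.002, ω=-0.171
apply F[13]=-1.124 → step 14: x=0.073, v=0.189, θ=-0.005, ω=-0.146
apply F[14]=-1.055 → step 15: x=0.077, v=0.173, θ=-0.008, ω=-0.124
apply F[15]=-0.986 → step 16: x=0.080, v=0.158, θ=-0.010, ω=-0.104
apply F[16]=-0.917 → step 17: x=0.083, v=0.144, θ=-0.012, ω=-0.087
apply F[17]=-0.852 → step 18: x=0.086, v=0.132, θ=-0.013, ω=-0.071
apply F[18]=-0.791 → step 19: x=0.088, v=0.120, θ=-0.015, ω=-0.058
apply F[19]=-0.734 → step 20: x=0.090, v=0.109, θ=-0.016, ω=-0.046
apply F[20]=-0.682 → step 21: x=0.093, v=0.099, θ=-0.017, ω=-0.036
apply F[21]=-0.634 → step 22: x=0.094, v=0.090, θ=-0.017, ω=-0.027
apply F[22]=-0.590 → step 23: x=0.096, v=0.081, θ=-0.018, ω=-0.019
apply F[23]=-0.550 → step 24: x=0.098, v=0.073, θ=-0.018, ω=-0.012
apply F[24]=-0.513 → step 25: x=0.099, v=0.065, θ=-0.018, ω=-0.006
apply F[25]=-0.479 → step 26: x=0.100, v=0.059, θ=-0.018, ω=-0.001
apply F[26]=-0.448 → step 27: x=0.101, v=0.052, θ=-0.018, ω=0.003
apply F[27]=-0.420 → step 28: x=0.102, v=0.046, θ=-0.018, ω=0.006
apply F[28]=-0.395 → step 29: x=0.103, v=0.041, θ=-0.018, ω=0.009
apply F[29]=-0.371 → step 30: x=0.104, v=0.035, θ=-0.018, ω=0.012
apply F[30]=-0.349 → step 31: x=0.105, v=0.030, θ=-0.017, ω=0.014
apply F[31]=-0.328 → step 32: x=0.105, v=0.026, θ=-0.017, ω=0.016
apply F[32]=-0.310 → step 33: x=0.106, v=0.021, θ=-0.017, ω=0.018
apply F[33]=-0.293 → step 34: x=0.106, v=0.017, θ=-0.016, ω=0.019
apply F[34]=-0.277 → step 35: x=0.106, v=0.013, θ=-0.016, ω=0.020
apply F[35]=-0.262 → step 36: x=0.107, v=0.010, θ=-0.016, ω=0.021
apply F[36]=-0.248 → step 37: x=0.107, v=0.006, θ=-0.015, ω=0.021

Answer: x=0.107, v=0.006, θ=-0.015, ω=0.021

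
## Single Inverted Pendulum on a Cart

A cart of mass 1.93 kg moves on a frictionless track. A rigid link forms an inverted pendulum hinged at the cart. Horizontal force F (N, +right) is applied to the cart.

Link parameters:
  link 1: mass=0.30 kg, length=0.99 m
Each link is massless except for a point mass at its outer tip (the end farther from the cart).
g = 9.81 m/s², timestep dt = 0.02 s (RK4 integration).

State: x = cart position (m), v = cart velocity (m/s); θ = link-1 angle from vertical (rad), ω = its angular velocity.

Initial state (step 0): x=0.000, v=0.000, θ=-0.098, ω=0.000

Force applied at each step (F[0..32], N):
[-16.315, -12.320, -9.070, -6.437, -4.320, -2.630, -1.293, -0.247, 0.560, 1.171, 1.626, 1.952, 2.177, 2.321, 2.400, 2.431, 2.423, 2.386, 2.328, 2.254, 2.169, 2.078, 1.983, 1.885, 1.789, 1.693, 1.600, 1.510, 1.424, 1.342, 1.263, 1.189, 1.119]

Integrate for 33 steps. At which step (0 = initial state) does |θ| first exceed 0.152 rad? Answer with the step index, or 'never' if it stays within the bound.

Answer: never

Derivation:
apply F[0]=-16.315 → step 1: x=-0.002, v=-0.166, θ=-0.097, ω=0.147
apply F[1]=-12.320 → step 2: x=-0.006, v=-0.291, θ=-0.093, ω=0.254
apply F[2]=-9.070 → step 3: x=-0.013, v=-0.382, θ=-0.087, ω=0.328
apply F[3]=-6.437 → step 4: x=-0.021, v=-0.446, θ=-0.080, ω=0.376
apply F[4]=-4.320 → step 5: x=-0.031, v=-0.488, θ=-0.072, ω=0.404
apply F[5]=-2.630 → step 6: x=-0.041, v=-0.513, θ=-0.064, ω=0.416
apply F[6]=-1.293 → step 7: x=-0.051, v=-0.525, θ=-0.055, ω=0.416
apply F[7]=-0.247 → step 8: x=-0.061, v=-0.526, θ=-0.047, ω=0.407
apply F[8]=+0.560 → step 9: x=-0.072, v=-0.519, θ=-0.039, ω=0.391
apply F[9]=+1.171 → step 10: x=-0.082, v=-0.506, θ=-0.032, ω=0.371
apply F[10]=+1.626 → step 11: x=-0.092, v=-0.488, θ=-0.024, ω=0.347
apply F[11]=+1.952 → step 12: x=-0.102, v=-0.467, θ=-0.018, ω=0.322
apply F[12]=+2.177 → step 13: x=-0.111, v=-0.444, θ=-0.012, ω=0.296
apply F[13]=+2.321 → step 14: x=-0.119, v=-0.420, θ=-0.006, ω=0.270
apply F[14]=+2.400 → step 15: x=-0.128, v=-0.395, θ=-0.001, ω=0.244
apply F[15]=+2.431 → step 16: x=-0.135, v=-0.370, θ=0.004, ω=0.219
apply F[16]=+2.423 → step 17: x=-0.142, v=-0.345, θ=0.008, ω=0.195
apply F[17]=+2.386 → step 18: x=-0.149, v=-0.321, θ=0.012, ω=0.172
apply F[18]=+2.328 → step 19: x=-0.155, v=-0.297, θ=0.015, ω=0.151
apply F[19]=+2.254 → step 20: x=-0.161, v=-0.274, θ=0.018, ω=0.131
apply F[20]=+2.169 → step 21: x=-0.166, v=-0.252, θ=0.020, ω=0.113
apply F[21]=+2.078 → step 22: x=-0.171, v=-0.231, θ=0.022, ω=0.096
apply F[22]=+1.983 → step 23: x=-0.175, v=-0.211, θ=0.024, ω=0.080
apply F[23]=+1.885 → step 24: x=-0.179, v=-0.193, θ=0.025, ω=0.066
apply F[24]=+1.789 → step 25: x=-0.183, v=-0.175, θ=0.027, ω=0.053
apply F[25]=+1.693 → step 26: x=-0.186, v=-0.158, θ=0.028, ω=0.042
apply F[26]=+1.600 → step 27: x=-0.189, v=-0.142, θ=0.028, ω=0.032
apply F[27]=+1.510 → step 28: x=-0.192, v=-0.128, θ=0.029, ω=0.022
apply F[28]=+1.424 → step 29: x=-0.195, v=-0.114, θ=0.029, ω=0.014
apply F[29]=+1.342 → step 30: x=-0.197, v=-0.101, θ=0.029, ω=0.007
apply F[30]=+1.263 → step 31: x=-0.199, v=-0.089, θ=0.030, ω=0.000
apply F[31]=+1.189 → step 32: x=-0.200, v=-0.077, θ=0.029, ω=-0.005
apply F[32]=+1.119 → step 33: x=-0.202, v=-0.066, θ=0.029, ω=-0.010
max |θ| = 0.098 ≤ 0.152 over all 34 states.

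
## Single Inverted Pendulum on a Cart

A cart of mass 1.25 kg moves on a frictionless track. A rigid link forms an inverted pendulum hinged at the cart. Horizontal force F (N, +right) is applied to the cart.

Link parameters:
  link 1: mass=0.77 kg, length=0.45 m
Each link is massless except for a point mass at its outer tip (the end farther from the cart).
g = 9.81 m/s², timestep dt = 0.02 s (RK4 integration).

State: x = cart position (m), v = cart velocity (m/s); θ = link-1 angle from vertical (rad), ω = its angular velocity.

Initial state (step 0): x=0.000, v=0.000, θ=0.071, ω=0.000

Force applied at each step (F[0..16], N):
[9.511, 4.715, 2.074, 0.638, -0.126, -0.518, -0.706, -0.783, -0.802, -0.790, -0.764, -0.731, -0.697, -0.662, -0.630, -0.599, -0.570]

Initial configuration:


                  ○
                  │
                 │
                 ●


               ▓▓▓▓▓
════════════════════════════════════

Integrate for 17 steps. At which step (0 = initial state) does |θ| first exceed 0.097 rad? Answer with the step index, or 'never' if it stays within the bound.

Answer: never

Derivation:
apply F[0]=+9.511 → step 1: x=0.001, v=0.143, θ=0.068, ω=-0.287
apply F[1]=+4.715 → step 2: x=0.005, v=0.211, θ=0.061, ω=-0.409
apply F[2]=+2.074 → step 3: x=0.009, v=0.237, θ=0.053, ω=-0.442
apply F[3]=+0.638 → step 4: x=0.014, v=0.242, θ=0.044, ω=-0.431
apply F[4]=-0.126 → step 5: x=0.019, v=0.235, θ=0.036, ω=-0.399
apply F[5]=-0.518 → step 6: x=0.024, v=0.223, θ=0.028, ω=-0.358
apply F[6]=-0.706 → step 7: x=0.028, v=0.208, θ=0.021, ω=-0.315
apply F[7]=-0.783 → step 8: x=0.032, v=0.194, θ=0.016, ω=-0.275
apply F[8]=-0.802 → step 9: x=0.036, v=0.179, θ=0.010, ω=-0.237
apply F[9]=-0.790 → step 10: x=0.039, v=0.166, θ=0.006, ω=-0.203
apply F[10]=-0.764 → step 11: x=0.042, v=0.153, θ=0.002, ω=-0.173
apply F[11]=-0.731 → step 12: x=0.045, v=0.141, θ=-0.001, ω=-0.147
apply F[12]=-0.697 → step 13: x=0.048, v=0.130, θ=-0.004, ω=-0.124
apply F[13]=-0.662 → step 14: x=0.050, v=0.120, θ=-0.006, ω=-0.103
apply F[14]=-0.630 → step 15: x=0.053, v=0.111, θ=-0.008, ω=-0.086
apply F[15]=-0.599 → step 16: x=0.055, v=0.103, θ=-0.009, ω=-0.071
apply F[16]=-0.570 → step 17: x=0.057, v=0.095, θ=-0.011, ω=-0.057
max |θ| = 0.071 ≤ 0.097 over all 18 states.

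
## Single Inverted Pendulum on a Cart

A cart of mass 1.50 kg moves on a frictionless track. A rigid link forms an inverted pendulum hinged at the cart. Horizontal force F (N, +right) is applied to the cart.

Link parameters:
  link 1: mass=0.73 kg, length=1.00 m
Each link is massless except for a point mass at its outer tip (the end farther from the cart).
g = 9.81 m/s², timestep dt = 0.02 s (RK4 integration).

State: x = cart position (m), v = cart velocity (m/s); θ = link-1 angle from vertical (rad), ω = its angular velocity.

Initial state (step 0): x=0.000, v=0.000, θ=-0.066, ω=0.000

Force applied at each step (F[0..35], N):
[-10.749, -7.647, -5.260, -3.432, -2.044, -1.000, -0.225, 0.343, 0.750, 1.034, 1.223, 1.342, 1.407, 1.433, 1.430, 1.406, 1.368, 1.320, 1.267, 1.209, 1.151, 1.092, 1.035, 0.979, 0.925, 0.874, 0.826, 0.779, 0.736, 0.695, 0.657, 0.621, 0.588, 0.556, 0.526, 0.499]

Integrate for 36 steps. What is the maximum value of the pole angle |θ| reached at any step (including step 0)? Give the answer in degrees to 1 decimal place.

apply F[0]=-10.749 → step 1: x=-0.001, v=-0.137, θ=-0.065, ω=0.124
apply F[1]=-7.647 → step 2: x=-0.005, v=-0.233, θ=-0.061, ω=0.207
apply F[2]=-5.260 → step 3: x=-0.010, v=-0.297, θ=-0.057, ω=0.260
apply F[3]=-3.432 → step 4: x=-0.017, v=-0.338, θ=-0.051, ω=0.289
apply F[4]=-2.044 → step 5: x=-0.024, v=-0.360, θ=-0.045, ω=0.303
apply F[5]=-1.000 → step 6: x=-0.031, v=-0.370, θ=-0.039, ω=0.304
apply F[6]=-0.225 → step 7: x=-0.038, v=-0.369, θ=-0.033, ω=0.296
apply F[7]=+0.343 → step 8: x=-0.046, v=-0.362, θ=-0.028, ω=0.283
apply F[8]=+0.750 → step 9: x=-0.053, v=-0.349, θ=-0.022, ω=0.265
apply F[9]=+1.034 → step 10: x=-0.060, v=-0.334, θ=-0.017, ω=0.246
apply F[10]=+1.223 → step 11: x=-0.066, v=-0.316, θ=-0.012, ω=0.225
apply F[11]=+1.342 → step 12: x=-0.072, v=-0.297, θ=-0.008, ω=0.205
apply F[12]=+1.407 → step 13: x=-0.078, v=-0.278, θ=-0.004, ω=0.184
apply F[13]=+1.433 → step 14: x=-0.083, v=-0.258, θ=-0.001, ω=0.164
apply F[14]=+1.430 → step 15: x=-0.088, v=-0.240, θ=0.002, ω=0.145
apply F[15]=+1.406 → step 16: x=-0.093, v=-0.221, θ=0.005, ω=0.128
apply F[16]=+1.368 → step 17: x=-0.097, v=-0.204, θ=0.008, ω=0.112
apply F[17]=+1.320 → step 18: x=-0.101, v=-0.187, θ=0.010, ω=0.096
apply F[18]=+1.267 → step 19: x=-0.105, v=-0.171, θ=0.011, ω=0.083
apply F[19]=+1.209 → step 20: x=-0.108, v=-0.156, θ=0.013, ω=0.070
apply F[20]=+1.151 → step 21: x=-0.111, v=-0.142, θ=0.014, ω=0.059
apply F[21]=+1.092 → step 22: x=-0.114, v=-0.129, θ=0.015, ω=0.049
apply F[22]=+1.035 → step 23: x=-0.116, v=-0.116, θ=0.016, ω=0.039
apply F[23]=+0.979 → step 24: x=-0.118, v=-0.105, θ=0.017, ω=0.031
apply F[24]=+0.925 → step 25: x=-0.120, v=-0.094, θ=0.018, ω=0.024
apply F[25]=+0.874 → step 26: x=-0.122, v=-0.084, θ=0.018, ω=0.017
apply F[26]=+0.826 → step 27: x=-0.124, v=-0.075, θ=0.018, ω=0.012
apply F[27]=+0.779 → step 28: x=-0.125, v=-0.066, θ=0.018, ω=0.007
apply F[28]=+0.736 → step 29: x=-0.126, v=-0.058, θ=0.018, ω=0.002
apply F[29]=+0.695 → step 30: x=-0.127, v=-0.051, θ=0.018, ω=-0.002
apply F[30]=+0.657 → step 31: x=-0.128, v=-0.044, θ=0.018, ω=-0.005
apply F[31]=+0.621 → step 32: x=-0.129, v=-0.037, θ=0.018, ω=-0.008
apply F[32]=+0.588 → step 33: x=-0.130, v=-0.031, θ=0.018, ω=-0.011
apply F[33]=+0.556 → step 34: x=-0.130, v=-0.026, θ=0.018, ω=-0.013
apply F[34]=+0.526 → step 35: x=-0.131, v=-0.020, θ=0.018, ω=-0.015
apply F[35]=+0.499 → step 36: x=-0.131, v=-0.015, θ=0.017, ω=-0.016
Max |angle| over trajectory = 0.066 rad = 3.8°.

Answer: 3.8°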